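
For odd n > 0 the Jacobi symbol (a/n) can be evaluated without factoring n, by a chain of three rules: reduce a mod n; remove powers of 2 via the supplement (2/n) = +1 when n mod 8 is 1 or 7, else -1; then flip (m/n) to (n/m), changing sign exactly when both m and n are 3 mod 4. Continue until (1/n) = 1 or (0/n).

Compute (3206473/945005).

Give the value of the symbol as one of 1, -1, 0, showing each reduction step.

1

(3206473/945005): 3206473 mod 945005 = 371458, so (3206473/945005) = (371458/945005)
factor out 2^1: 371458 = 2^1·185729; with 945005 mod 8 = 5, (2/945005) = -1; sign now -1; continue with (185729/945005)
flip (185729/945005) -> (945005/185729): both odd, 185729 mod 4 = 1, 945005 mod 4 = 1, so the flip contributes +1; sign now -1
(945005/185729): 945005 mod 185729 = 16360, so (945005/185729) = (16360/185729)
factor out 2^3: 16360 = 2^3·2045; with 185729 mod 8 = 1, (2/185729) = +1; sign now -1; continue with (2045/185729)
flip (2045/185729) -> (185729/2045): both odd, 2045 mod 4 = 1, 185729 mod 4 = 1, so the flip contributes +1; sign now -1
(185729/2045): 185729 mod 2045 = 1679, so (185729/2045) = (1679/2045)
flip (1679/2045) -> (2045/1679): both odd, 1679 mod 4 = 3, 2045 mod 4 = 1, so the flip contributes +1; sign now -1
(2045/1679): 2045 mod 1679 = 366, so (2045/1679) = (366/1679)
factor out 2^1: 366 = 2^1·183; with 1679 mod 8 = 7, (2/1679) = +1; sign now -1; continue with (183/1679)
flip (183/1679) -> (1679/183): both odd, 183 mod 4 = 3, 1679 mod 4 = 3, so the flip contributes -1; sign now +1
(1679/183): 1679 mod 183 = 32, so (1679/183) = (32/183)
factor out 2^5: 32 = 2^5·1; with 183 mod 8 = 7, (2/183) = +1; sign now +1; continue with (1/183)
reached (1/183) = 1, so the symbol is +1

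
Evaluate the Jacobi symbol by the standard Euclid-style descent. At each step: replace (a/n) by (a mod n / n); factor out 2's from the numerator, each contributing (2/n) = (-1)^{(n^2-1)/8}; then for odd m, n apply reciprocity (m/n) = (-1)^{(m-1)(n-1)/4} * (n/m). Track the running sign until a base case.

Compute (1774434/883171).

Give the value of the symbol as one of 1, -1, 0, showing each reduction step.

(1774434/883171) = (8092/883171)   [reduce mod 883171]
8092 = 2^2·2023; (2/883171) = -1 since 883171 mod 8 = 3, so (8092/883171) = (-1)^2·(2023/883171); sign now +1
reciprocity: (2023/883171) = -1·(883171/2023) since 2023 mod 4 = 3, 883171 mod 4 = 3; sign now -1
(883171/2023) = (1143/2023)   [reduce mod 2023]
reciprocity: (1143/2023) = -1·(2023/1143) since 1143 mod 4 = 3, 2023 mod 4 = 3; sign now +1
(2023/1143) = (880/1143)   [reduce mod 1143]
880 = 2^4·55; (2/1143) = +1 since 1143 mod 8 = 7, so (880/1143) = (+1)^4·(55/1143); sign now +1
reciprocity: (55/1143) = -1·(1143/55) since 55 mod 4 = 3, 1143 mod 4 = 3; sign now -1
(1143/55) = (43/55)   [reduce mod 55]
reciprocity: (43/55) = -1·(55/43) since 43 mod 4 = 3, 55 mod 4 = 3; sign now +1
(55/43) = (12/43)   [reduce mod 43]
12 = 2^2·3; (2/43) = -1 since 43 mod 8 = 3, so (12/43) = (-1)^2·(3/43); sign now +1
reciprocity: (3/43) = -1·(43/3) since 3 mod 4 = 3, 43 mod 4 = 3; sign now -1
(43/3) = (1/3)   [reduce mod 3]
(1/3) = 1; final value = sign = -1

-1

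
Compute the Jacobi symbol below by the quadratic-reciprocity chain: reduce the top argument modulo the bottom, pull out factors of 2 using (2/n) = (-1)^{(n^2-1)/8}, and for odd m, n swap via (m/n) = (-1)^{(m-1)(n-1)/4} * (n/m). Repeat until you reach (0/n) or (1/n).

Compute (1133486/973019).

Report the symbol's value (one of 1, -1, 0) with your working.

(1133486/973019) = (160467/973019)   [reduce mod 973019]
reciprocity: (160467/973019) = -1·(973019/160467) since 160467 mod 4 = 3, 973019 mod 4 = 3; sign now -1
(973019/160467) = (10217/160467)   [reduce mod 160467]
reciprocity: (10217/160467) = +1·(160467/10217) since 10217 mod 4 = 1, 160467 mod 4 = 3; sign now -1
(160467/10217) = (7212/10217)   [reduce mod 10217]
7212 = 2^2·1803; (2/10217) = +1 since 10217 mod 8 = 1, so (7212/10217) = (+1)^2·(1803/10217); sign now -1
reciprocity: (1803/10217) = +1·(10217/1803) since 1803 mod 4 = 3, 10217 mod 4 = 1; sign now -1
(10217/1803) = (1202/1803)   [reduce mod 1803]
1202 = 2^1·601; (2/1803) = -1 since 1803 mod 8 = 3, so (1202/1803) = (-1)^1·(601/1803); sign now +1
reciprocity: (601/1803) = +1·(1803/601) since 601 mod 4 = 1, 1803 mod 4 = 3; sign now +1
(1803/601) = (0/601)   [reduce mod 601]
(0/601) = 0   [gcd(a, n) > 1]; final value = 0

0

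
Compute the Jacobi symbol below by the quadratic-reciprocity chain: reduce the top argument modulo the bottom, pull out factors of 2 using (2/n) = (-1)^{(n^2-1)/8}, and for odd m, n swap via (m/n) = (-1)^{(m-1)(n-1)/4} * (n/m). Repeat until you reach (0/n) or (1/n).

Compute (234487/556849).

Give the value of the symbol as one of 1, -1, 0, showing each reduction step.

reciprocity: (234487/556849) = +1·(556849/234487) since 234487 mod 4 = 3, 556849 mod 4 = 1; sign now +1
(556849/234487) = (87875/234487)   [reduce mod 234487]
reciprocity: (87875/234487) = -1·(234487/87875) since 87875 mod 4 = 3, 234487 mod 4 = 3; sign now -1
(234487/87875) = (58737/87875)   [reduce mod 87875]
reciprocity: (58737/87875) = +1·(87875/58737) since 58737 mod 4 = 1, 87875 mod 4 = 3; sign now -1
(87875/58737) = (29138/58737)   [reduce mod 58737]
29138 = 2^1·14569; (2/58737) = +1 since 58737 mod 8 = 1, so (29138/58737) = (+1)^1·(14569/58737); sign now -1
reciprocity: (14569/58737) = +1·(58737/14569) since 14569 mod 4 = 1, 58737 mod 4 = 1; sign now -1
(58737/14569) = (461/14569)   [reduce mod 14569]
reciprocity: (461/14569) = +1·(14569/461) since 461 mod 4 = 1, 14569 mod 4 = 1; sign now -1
(14569/461) = (278/461)   [reduce mod 461]
278 = 2^1·139; (2/461) = -1 since 461 mod 8 = 5, so (278/461) = (-1)^1·(139/461); sign now +1
reciprocity: (139/461) = +1·(461/139) since 139 mod 4 = 3, 461 mod 4 = 1; sign now +1
(461/139) = (44/139)   [reduce mod 139]
44 = 2^2·11; (2/139) = -1 since 139 mod 8 = 3, so (44/139) = (-1)^2·(11/139); sign now +1
reciprocity: (11/139) = -1·(139/11) since 11 mod 4 = 3, 139 mod 4 = 3; sign now -1
(139/11) = (7/11)   [reduce mod 11]
reciprocity: (7/11) = -1·(11/7) since 7 mod 4 = 3, 11 mod 4 = 3; sign now +1
(11/7) = (4/7)   [reduce mod 7]
4 = 2^2·1; (2/7) = +1 since 7 mod 8 = 7, so (4/7) = (+1)^2·(1/7); sign now +1
(1/7) = 1; final value = sign = +1

1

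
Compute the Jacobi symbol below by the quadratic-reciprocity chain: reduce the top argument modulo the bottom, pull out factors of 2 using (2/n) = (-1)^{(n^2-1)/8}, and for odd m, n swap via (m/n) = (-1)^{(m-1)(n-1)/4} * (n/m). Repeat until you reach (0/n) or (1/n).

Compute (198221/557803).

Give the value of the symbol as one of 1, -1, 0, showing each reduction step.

flip (198221/557803) -> (557803/198221): both odd, 198221 mod 4 = 1, 557803 mod 4 = 3, so the flip contributes +1; sign now +1
(557803/198221): 557803 mod 198221 = 161361, so (557803/198221) = (161361/198221)
flip (161361/198221) -> (198221/161361): both odd, 161361 mod 4 = 1, 198221 mod 4 = 1, so the flip contributes +1; sign now +1
(198221/161361): 198221 mod 161361 = 36860, so (198221/161361) = (36860/161361)
factor out 2^2: 36860 = 2^2·9215; with 161361 mod 8 = 1, (2/161361) = +1; sign now +1; continue with (9215/161361)
flip (9215/161361) -> (161361/9215): both odd, 9215 mod 4 = 3, 161361 mod 4 = 1, so the flip contributes +1; sign now +1
(161361/9215): 161361 mod 9215 = 4706, so (161361/9215) = (4706/9215)
factor out 2^1: 4706 = 2^1·2353; with 9215 mod 8 = 7, (2/9215) = +1; sign now +1; continue with (2353/9215)
flip (2353/9215) -> (9215/2353): both odd, 2353 mod 4 = 1, 9215 mod 4 = 3, so the flip contributes +1; sign now +1
(9215/2353): 9215 mod 2353 = 2156, so (9215/2353) = (2156/2353)
factor out 2^2: 2156 = 2^2·539; with 2353 mod 8 = 1, (2/2353) = +1; sign now +1; continue with (539/2353)
flip (539/2353) -> (2353/539): both odd, 539 mod 4 = 3, 2353 mod 4 = 1, so the flip contributes +1; sign now +1
(2353/539): 2353 mod 539 = 197, so (2353/539) = (197/539)
flip (197/539) -> (539/197): both odd, 197 mod 4 = 1, 539 mod 4 = 3, so the flip contributes +1; sign now +1
(539/197): 539 mod 197 = 145, so (539/197) = (145/197)
flip (145/197) -> (197/145): both odd, 145 mod 4 = 1, 197 mod 4 = 1, so the flip contributes +1; sign now +1
(197/145): 197 mod 145 = 52, so (197/145) = (52/145)
factor out 2^2: 52 = 2^2·13; with 145 mod 8 = 1, (2/145) = +1; sign now +1; continue with (13/145)
flip (13/145) -> (145/13): both odd, 13 mod 4 = 1, 145 mod 4 = 1, so the flip contributes +1; sign now +1
(145/13): 145 mod 13 = 2, so (145/13) = (2/13)
factor out 2^1: 2 = 2^1·1; with 13 mod 8 = 5, (2/13) = -1; sign now -1; continue with (1/13)
reached (1/13) = 1, so the symbol is -1

-1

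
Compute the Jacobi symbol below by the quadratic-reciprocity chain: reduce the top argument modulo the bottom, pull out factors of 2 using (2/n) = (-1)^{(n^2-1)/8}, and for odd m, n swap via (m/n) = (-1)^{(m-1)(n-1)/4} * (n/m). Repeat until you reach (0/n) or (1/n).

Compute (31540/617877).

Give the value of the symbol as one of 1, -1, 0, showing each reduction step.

-1

31540 = 2^2·7885; (2/617877) = -1 since 617877 mod 8 = 5, so (31540/617877) = (-1)^2·(7885/617877); sign now +1
reciprocity: (7885/617877) = +1·(617877/7885) since 7885 mod 4 = 1, 617877 mod 4 = 1; sign now +1
(617877/7885) = (2847/7885)   [reduce mod 7885]
reciprocity: (2847/7885) = +1·(7885/2847) since 2847 mod 4 = 3, 7885 mod 4 = 1; sign now +1
(7885/2847) = (2191/2847)   [reduce mod 2847]
reciprocity: (2191/2847) = -1·(2847/2191) since 2191 mod 4 = 3, 2847 mod 4 = 3; sign now -1
(2847/2191) = (656/2191)   [reduce mod 2191]
656 = 2^4·41; (2/2191) = +1 since 2191 mod 8 = 7, so (656/2191) = (+1)^4·(41/2191); sign now -1
reciprocity: (41/2191) = +1·(2191/41) since 41 mod 4 = 1, 2191 mod 4 = 3; sign now -1
(2191/41) = (18/41)   [reduce mod 41]
18 = 2^1·9; (2/41) = +1 since 41 mod 8 = 1, so (18/41) = (+1)^1·(9/41); sign now -1
reciprocity: (9/41) = +1·(41/9) since 9 mod 4 = 1, 41 mod 4 = 1; sign now -1
(41/9) = (5/9)   [reduce mod 9]
reciprocity: (5/9) = +1·(9/5) since 5 mod 4 = 1, 9 mod 4 = 1; sign now -1
(9/5) = (4/5)   [reduce mod 5]
4 = 2^2·1; (2/5) = -1 since 5 mod 8 = 5, so (4/5) = (-1)^2·(1/5); sign now -1
(1/5) = 1; final value = sign = -1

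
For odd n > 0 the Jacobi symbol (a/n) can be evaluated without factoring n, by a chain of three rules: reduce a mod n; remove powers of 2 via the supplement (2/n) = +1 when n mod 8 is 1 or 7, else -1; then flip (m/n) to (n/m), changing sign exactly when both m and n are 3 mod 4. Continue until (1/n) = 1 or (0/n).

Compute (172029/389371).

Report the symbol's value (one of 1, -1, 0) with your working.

0

flip (172029/389371) -> (389371/172029): both odd, 172029 mod 4 = 1, 389371 mod 4 = 3, so the flip contributes +1; sign now +1
(389371/172029): 389371 mod 172029 = 45313, so (389371/172029) = (45313/172029)
flip (45313/172029) -> (172029/45313): both odd, 45313 mod 4 = 1, 172029 mod 4 = 1, so the flip contributes +1; sign now +1
(172029/45313): 172029 mod 45313 = 36090, so (172029/45313) = (36090/45313)
factor out 2^1: 36090 = 2^1·18045; with 45313 mod 8 = 1, (2/45313) = +1; sign now +1; continue with (18045/45313)
flip (18045/45313) -> (45313/18045): both odd, 18045 mod 4 = 1, 45313 mod 4 = 1, so the flip contributes +1; sign now +1
(45313/18045): 45313 mod 18045 = 9223, so (45313/18045) = (9223/18045)
flip (9223/18045) -> (18045/9223): both odd, 9223 mod 4 = 3, 18045 mod 4 = 1, so the flip contributes +1; sign now +1
(18045/9223): 18045 mod 9223 = 8822, so (18045/9223) = (8822/9223)
factor out 2^1: 8822 = 2^1·4411; with 9223 mod 8 = 7, (2/9223) = +1; sign now +1; continue with (4411/9223)
flip (4411/9223) -> (9223/4411): both odd, 4411 mod 4 = 3, 9223 mod 4 = 3, so the flip contributes -1; sign now -1
(9223/4411): 9223 mod 4411 = 401, so (9223/4411) = (401/4411)
flip (401/4411) -> (4411/401): both odd, 401 mod 4 = 1, 4411 mod 4 = 3, so the flip contributes +1; sign now -1
(4411/401): 4411 mod 401 = 0, so (4411/401) = (0/401)
reached (0/401); gcd(a, n) > 1, so (0/401) = 0 and the symbol is 0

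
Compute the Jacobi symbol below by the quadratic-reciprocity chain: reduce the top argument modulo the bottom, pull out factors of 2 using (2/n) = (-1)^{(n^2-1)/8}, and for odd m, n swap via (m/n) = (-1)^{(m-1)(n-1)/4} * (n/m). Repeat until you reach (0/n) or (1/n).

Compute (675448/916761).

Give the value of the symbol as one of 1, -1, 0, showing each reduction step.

1

factor out 2^3: 675448 = 2^3·84431; with 916761 mod 8 = 1, (2/916761) = +1; sign now +1; continue with (84431/916761)
flip (84431/916761) -> (916761/84431): both odd, 84431 mod 4 = 3, 916761 mod 4 = 1, so the flip contributes +1; sign now +1
(916761/84431): 916761 mod 84431 = 72451, so (916761/84431) = (72451/84431)
flip (72451/84431) -> (84431/72451): both odd, 72451 mod 4 = 3, 84431 mod 4 = 3, so the flip contributes -1; sign now -1
(84431/72451): 84431 mod 72451 = 11980, so (84431/72451) = (11980/72451)
factor out 2^2: 11980 = 2^2·2995; with 72451 mod 8 = 3, (2/72451) = -1; sign now -1; continue with (2995/72451)
flip (2995/72451) -> (72451/2995): both odd, 2995 mod 4 = 3, 72451 mod 4 = 3, so the flip contributes -1; sign now +1
(72451/2995): 72451 mod 2995 = 571, so (72451/2995) = (571/2995)
flip (571/2995) -> (2995/571): both odd, 571 mod 4 = 3, 2995 mod 4 = 3, so the flip contributes -1; sign now -1
(2995/571): 2995 mod 571 = 140, so (2995/571) = (140/571)
factor out 2^2: 140 = 2^2·35; with 571 mod 8 = 3, (2/571) = -1; sign now -1; continue with (35/571)
flip (35/571) -> (571/35): both odd, 35 mod 4 = 3, 571 mod 4 = 3, so the flip contributes -1; sign now +1
(571/35): 571 mod 35 = 11, so (571/35) = (11/35)
flip (11/35) -> (35/11): both odd, 11 mod 4 = 3, 35 mod 4 = 3, so the flip contributes -1; sign now -1
(35/11): 35 mod 11 = 2, so (35/11) = (2/11)
factor out 2^1: 2 = 2^1·1; with 11 mod 8 = 3, (2/11) = -1; sign now +1; continue with (1/11)
reached (1/11) = 1, so the symbol is +1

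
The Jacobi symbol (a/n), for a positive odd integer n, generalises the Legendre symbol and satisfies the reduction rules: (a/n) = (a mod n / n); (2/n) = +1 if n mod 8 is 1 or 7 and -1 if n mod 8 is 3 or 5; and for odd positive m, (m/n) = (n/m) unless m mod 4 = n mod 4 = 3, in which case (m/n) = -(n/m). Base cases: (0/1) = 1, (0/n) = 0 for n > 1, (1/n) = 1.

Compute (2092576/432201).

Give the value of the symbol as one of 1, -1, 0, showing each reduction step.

1

(2092576/432201) = (363772/432201)   [reduce mod 432201]
363772 = 2^2·90943; (2/432201) = +1 since 432201 mod 8 = 1, so (363772/432201) = (+1)^2·(90943/432201); sign now +1
reciprocity: (90943/432201) = +1·(432201/90943) since 90943 mod 4 = 3, 432201 mod 4 = 1; sign now +1
(432201/90943) = (68429/90943)   [reduce mod 90943]
reciprocity: (68429/90943) = +1·(90943/68429) since 68429 mod 4 = 1, 90943 mod 4 = 3; sign now +1
(90943/68429) = (22514/68429)   [reduce mod 68429]
22514 = 2^1·11257; (2/68429) = -1 since 68429 mod 8 = 5, so (22514/68429) = (-1)^1·(11257/68429); sign now -1
reciprocity: (11257/68429) = +1·(68429/11257) since 11257 mod 4 = 1, 68429 mod 4 = 1; sign now -1
(68429/11257) = (887/11257)   [reduce mod 11257]
reciprocity: (887/11257) = +1·(11257/887) since 887 mod 4 = 3, 11257 mod 4 = 1; sign now -1
(11257/887) = (613/887)   [reduce mod 887]
reciprocity: (613/887) = +1·(887/613) since 613 mod 4 = 1, 887 mod 4 = 3; sign now -1
(887/613) = (274/613)   [reduce mod 613]
274 = 2^1·137; (2/613) = -1 since 613 mod 8 = 5, so (274/613) = (-1)^1·(137/613); sign now +1
reciprocity: (137/613) = +1·(613/137) since 137 mod 4 = 1, 613 mod 4 = 1; sign now +1
(613/137) = (65/137)   [reduce mod 137]
reciprocity: (65/137) = +1·(137/65) since 65 mod 4 = 1, 137 mod 4 = 1; sign now +1
(137/65) = (7/65)   [reduce mod 65]
reciprocity: (7/65) = +1·(65/7) since 7 mod 4 = 3, 65 mod 4 = 1; sign now +1
(65/7) = (2/7)   [reduce mod 7]
2 = 2^1·1; (2/7) = +1 since 7 mod 8 = 7, so (2/7) = (+1)^1·(1/7); sign now +1
(1/7) = 1; final value = sign = +1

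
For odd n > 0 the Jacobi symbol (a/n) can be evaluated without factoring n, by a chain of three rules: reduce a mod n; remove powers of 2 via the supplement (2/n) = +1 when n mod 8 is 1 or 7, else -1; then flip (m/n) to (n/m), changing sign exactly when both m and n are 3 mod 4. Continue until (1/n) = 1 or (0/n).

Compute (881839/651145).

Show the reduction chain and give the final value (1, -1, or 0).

1

(881839/651145) = (230694/651145)   [reduce mod 651145]
230694 = 2^1·115347; (2/651145) = +1 since 651145 mod 8 = 1, so (230694/651145) = (+1)^1·(115347/651145); sign now +1
reciprocity: (115347/651145) = +1·(651145/115347) since 115347 mod 4 = 3, 651145 mod 4 = 1; sign now +1
(651145/115347) = (74410/115347)   [reduce mod 115347]
74410 = 2^1·37205; (2/115347) = -1 since 115347 mod 8 = 3, so (74410/115347) = (-1)^1·(37205/115347); sign now -1
reciprocity: (37205/115347) = +1·(115347/37205) since 37205 mod 4 = 1, 115347 mod 4 = 3; sign now -1
(115347/37205) = (3732/37205)   [reduce mod 37205]
3732 = 2^2·933; (2/37205) = -1 since 37205 mod 8 = 5, so (3732/37205) = (-1)^2·(933/37205); sign now -1
reciprocity: (933/37205) = +1·(37205/933) since 933 mod 4 = 1, 37205 mod 4 = 1; sign now -1
(37205/933) = (818/933)   [reduce mod 933]
818 = 2^1·409; (2/933) = -1 since 933 mod 8 = 5, so (818/933) = (-1)^1·(409/933); sign now +1
reciprocity: (409/933) = +1·(933/409) since 409 mod 4 = 1, 933 mod 4 = 1; sign now +1
(933/409) = (115/409)   [reduce mod 409]
reciprocity: (115/409) = +1·(409/115) since 115 mod 4 = 3, 409 mod 4 = 1; sign now +1
(409/115) = (64/115)   [reduce mod 115]
64 = 2^6·1; (2/115) = -1 since 115 mod 8 = 3, so (64/115) = (-1)^6·(1/115); sign now +1
(1/115) = 1; final value = sign = +1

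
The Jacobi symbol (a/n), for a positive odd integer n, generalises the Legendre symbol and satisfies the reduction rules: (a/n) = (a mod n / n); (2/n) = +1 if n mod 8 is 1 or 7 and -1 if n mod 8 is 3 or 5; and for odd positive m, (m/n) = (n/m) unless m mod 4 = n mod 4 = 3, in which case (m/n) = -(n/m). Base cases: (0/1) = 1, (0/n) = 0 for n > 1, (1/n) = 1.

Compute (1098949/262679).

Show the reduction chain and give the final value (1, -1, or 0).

0

(1098949/262679): 1098949 mod 262679 = 48233, so (1098949/262679) = (48233/262679)
flip (48233/262679) -> (262679/48233): both odd, 48233 mod 4 = 1, 262679 mod 4 = 3, so the flip contributes +1; sign now +1
(262679/48233): 262679 mod 48233 = 21514, so (262679/48233) = (21514/48233)
factor out 2^1: 21514 = 2^1·10757; with 48233 mod 8 = 1, (2/48233) = +1; sign now +1; continue with (10757/48233)
flip (10757/48233) -> (48233/10757): both odd, 10757 mod 4 = 1, 48233 mod 4 = 1, so the flip contributes +1; sign now +1
(48233/10757): 48233 mod 10757 = 5205, so (48233/10757) = (5205/10757)
flip (5205/10757) -> (10757/5205): both odd, 5205 mod 4 = 1, 10757 mod 4 = 1, so the flip contributes +1; sign now +1
(10757/5205): 10757 mod 5205 = 347, so (10757/5205) = (347/5205)
flip (347/5205) -> (5205/347): both odd, 347 mod 4 = 3, 5205 mod 4 = 1, so the flip contributes +1; sign now +1
(5205/347): 5205 mod 347 = 0, so (5205/347) = (0/347)
reached (0/347); gcd(a, n) > 1, so (0/347) = 0 and the symbol is 0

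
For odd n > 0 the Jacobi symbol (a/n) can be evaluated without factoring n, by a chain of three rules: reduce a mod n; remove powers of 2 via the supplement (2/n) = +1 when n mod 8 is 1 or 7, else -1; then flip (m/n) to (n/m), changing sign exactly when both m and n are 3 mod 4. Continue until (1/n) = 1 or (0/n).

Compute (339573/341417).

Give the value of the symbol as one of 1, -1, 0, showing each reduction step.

-1

reciprocity: (339573/341417) = +1·(341417/339573) since 339573 mod 4 = 1, 341417 mod 4 = 1; sign now +1
(341417/339573) = (1844/339573)   [reduce mod 339573]
1844 = 2^2·461; (2/339573) = -1 since 339573 mod 8 = 5, so (1844/339573) = (-1)^2·(461/339573); sign now +1
reciprocity: (461/339573) = +1·(339573/461) since 461 mod 4 = 1, 339573 mod 4 = 1; sign now +1
(339573/461) = (277/461)   [reduce mod 461]
reciprocity: (277/461) = +1·(461/277) since 277 mod 4 = 1, 461 mod 4 = 1; sign now +1
(461/277) = (184/277)   [reduce mod 277]
184 = 2^3·23; (2/277) = -1 since 277 mod 8 = 5, so (184/277) = (-1)^3·(23/277); sign now -1
reciprocity: (23/277) = +1·(277/23) since 23 mod 4 = 3, 277 mod 4 = 1; sign now -1
(277/23) = (1/23)   [reduce mod 23]
(1/23) = 1; final value = sign = -1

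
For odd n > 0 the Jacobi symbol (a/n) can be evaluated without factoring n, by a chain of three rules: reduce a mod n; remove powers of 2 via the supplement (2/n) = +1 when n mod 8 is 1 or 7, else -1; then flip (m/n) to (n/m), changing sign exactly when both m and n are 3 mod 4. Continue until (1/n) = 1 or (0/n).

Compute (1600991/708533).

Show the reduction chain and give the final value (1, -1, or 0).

(1600991/708533) = (183925/708533)   [reduce mod 708533]
reciprocity: (183925/708533) = +1·(708533/183925) since 183925 mod 4 = 1, 708533 mod 4 = 1; sign now +1
(708533/183925) = (156758/183925)   [reduce mod 183925]
156758 = 2^1·78379; (2/183925) = -1 since 183925 mod 8 = 5, so (156758/183925) = (-1)^1·(78379/183925); sign now -1
reciprocity: (78379/183925) = +1·(183925/78379) since 78379 mod 4 = 3, 183925 mod 4 = 1; sign now -1
(183925/78379) = (27167/78379)   [reduce mod 78379]
reciprocity: (27167/78379) = -1·(78379/27167) since 27167 mod 4 = 3, 78379 mod 4 = 3; sign now +1
(78379/27167) = (24045/27167)   [reduce mod 27167]
reciprocity: (24045/27167) = +1·(27167/24045) since 24045 mod 4 = 1, 27167 mod 4 = 3; sign now +1
(27167/24045) = (3122/24045)   [reduce mod 24045]
3122 = 2^1·1561; (2/24045) = -1 since 24045 mod 8 = 5, so (3122/24045) = (-1)^1·(1561/24045); sign now -1
reciprocity: (1561/24045) = +1·(24045/1561) since 1561 mod 4 = 1, 24045 mod 4 = 1; sign now -1
(24045/1561) = (630/1561)   [reduce mod 1561]
630 = 2^1·315; (2/1561) = +1 since 1561 mod 8 = 1, so (630/1561) = (+1)^1·(315/1561); sign now -1
reciprocity: (315/1561) = +1·(1561/315) since 315 mod 4 = 3, 1561 mod 4 = 1; sign now -1
(1561/315) = (301/315)   [reduce mod 315]
reciprocity: (301/315) = +1·(315/301) since 301 mod 4 = 1, 315 mod 4 = 3; sign now -1
(315/301) = (14/301)   [reduce mod 301]
14 = 2^1·7; (2/301) = -1 since 301 mod 8 = 5, so (14/301) = (-1)^1·(7/301); sign now +1
reciprocity: (7/301) = +1·(301/7) since 7 mod 4 = 3, 301 mod 4 = 1; sign now +1
(301/7) = (0/7)   [reduce mod 7]
(0/7) = 0   [gcd(a, n) > 1]; final value = 0

0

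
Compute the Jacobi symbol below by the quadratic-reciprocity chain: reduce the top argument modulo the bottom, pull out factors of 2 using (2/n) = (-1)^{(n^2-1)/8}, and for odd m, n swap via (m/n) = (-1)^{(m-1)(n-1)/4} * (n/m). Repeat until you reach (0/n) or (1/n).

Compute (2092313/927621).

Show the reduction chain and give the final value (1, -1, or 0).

(2092313/927621) = (237071/927621)   [reduce mod 927621]
reciprocity: (237071/927621) = +1·(927621/237071) since 237071 mod 4 = 3, 927621 mod 4 = 1; sign now +1
(927621/237071) = (216408/237071)   [reduce mod 237071]
216408 = 2^3·27051; (2/237071) = +1 since 237071 mod 8 = 7, so (216408/237071) = (+1)^3·(27051/237071); sign now +1
reciprocity: (27051/237071) = -1·(237071/27051) since 27051 mod 4 = 3, 237071 mod 4 = 3; sign now -1
(237071/27051) = (20663/27051)   [reduce mod 27051]
reciprocity: (20663/27051) = -1·(27051/20663) since 20663 mod 4 = 3, 27051 mod 4 = 3; sign now +1
(27051/20663) = (6388/20663)   [reduce mod 20663]
6388 = 2^2·1597; (2/20663) = +1 since 20663 mod 8 = 7, so (6388/20663) = (+1)^2·(1597/20663); sign now +1
reciprocity: (1597/20663) = +1·(20663/1597) since 1597 mod 4 = 1, 20663 mod 4 = 3; sign now +1
(20663/1597) = (1499/1597)   [reduce mod 1597]
reciprocity: (1499/1597) = +1·(1597/1499) since 1499 mod 4 = 3, 1597 mod 4 = 1; sign now +1
(1597/1499) = (98/1499)   [reduce mod 1499]
98 = 2^1·49; (2/1499) = -1 since 1499 mod 8 = 3, so (98/1499) = (-1)^1·(49/1499); sign now -1
reciprocity: (49/1499) = +1·(1499/49) since 49 mod 4 = 1, 1499 mod 4 = 3; sign now -1
(1499/49) = (29/49)   [reduce mod 49]
reciprocity: (29/49) = +1·(49/29) since 29 mod 4 = 1, 49 mod 4 = 1; sign now -1
(49/29) = (20/29)   [reduce mod 29]
20 = 2^2·5; (2/29) = -1 since 29 mod 8 = 5, so (20/29) = (-1)^2·(5/29); sign now -1
reciprocity: (5/29) = +1·(29/5) since 5 mod 4 = 1, 29 mod 4 = 1; sign now -1
(29/5) = (4/5)   [reduce mod 5]
4 = 2^2·1; (2/5) = -1 since 5 mod 8 = 5, so (4/5) = (-1)^2·(1/5); sign now -1
(1/5) = 1; final value = sign = -1

-1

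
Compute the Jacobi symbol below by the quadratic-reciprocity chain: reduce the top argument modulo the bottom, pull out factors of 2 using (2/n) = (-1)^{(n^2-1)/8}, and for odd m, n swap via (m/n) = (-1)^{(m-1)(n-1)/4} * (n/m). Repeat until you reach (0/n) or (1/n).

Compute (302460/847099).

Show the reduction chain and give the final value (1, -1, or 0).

302460 = 2^2·75615; (2/847099) = -1 since 847099 mod 8 = 3, so (302460/847099) = (-1)^2·(75615/847099); sign now +1
reciprocity: (75615/847099) = -1·(847099/75615) since 75615 mod 4 = 3, 847099 mod 4 = 3; sign now -1
(847099/75615) = (15334/75615)   [reduce mod 75615]
15334 = 2^1·7667; (2/75615) = +1 since 75615 mod 8 = 7, so (15334/75615) = (+1)^1·(7667/75615); sign now -1
reciprocity: (7667/75615) = -1·(75615/7667) since 7667 mod 4 = 3, 75615 mod 4 = 3; sign now +1
(75615/7667) = (6612/7667)   [reduce mod 7667]
6612 = 2^2·1653; (2/7667) = -1 since 7667 mod 8 = 3, so (6612/7667) = (-1)^2·(1653/7667); sign now +1
reciprocity: (1653/7667) = +1·(7667/1653) since 1653 mod 4 = 1, 7667 mod 4 = 3; sign now +1
(7667/1653) = (1055/1653)   [reduce mod 1653]
reciprocity: (1055/1653) = +1·(1653/1055) since 1055 mod 4 = 3, 1653 mod 4 = 1; sign now +1
(1653/1055) = (598/1055)   [reduce mod 1055]
598 = 2^1·299; (2/1055) = +1 since 1055 mod 8 = 7, so (598/1055) = (+1)^1·(299/1055); sign now +1
reciprocity: (299/1055) = -1·(1055/299) since 299 mod 4 = 3, 1055 mod 4 = 3; sign now -1
(1055/299) = (158/299)   [reduce mod 299]
158 = 2^1·79; (2/299) = -1 since 299 mod 8 = 3, so (158/299) = (-1)^1·(79/299); sign now +1
reciprocity: (79/299) = -1·(299/79) since 79 mod 4 = 3, 299 mod 4 = 3; sign now -1
(299/79) = (62/79)   [reduce mod 79]
62 = 2^1·31; (2/79) = +1 since 79 mod 8 = 7, so (62/79) = (+1)^1·(31/79); sign now -1
reciprocity: (31/79) = -1·(79/31) since 31 mod 4 = 3, 79 mod 4 = 3; sign now +1
(79/31) = (17/31)   [reduce mod 31]
reciprocity: (17/31) = +1·(31/17) since 17 mod 4 = 1, 31 mod 4 = 3; sign now +1
(31/17) = (14/17)   [reduce mod 17]
14 = 2^1·7; (2/17) = +1 since 17 mod 8 = 1, so (14/17) = (+1)^1·(7/17); sign now +1
reciprocity: (7/17) = +1·(17/7) since 7 mod 4 = 3, 17 mod 4 = 1; sign now +1
(17/7) = (3/7)   [reduce mod 7]
reciprocity: (3/7) = -1·(7/3) since 3 mod 4 = 3, 7 mod 4 = 3; sign now -1
(7/3) = (1/3)   [reduce mod 3]
(1/3) = 1; final value = sign = -1

-1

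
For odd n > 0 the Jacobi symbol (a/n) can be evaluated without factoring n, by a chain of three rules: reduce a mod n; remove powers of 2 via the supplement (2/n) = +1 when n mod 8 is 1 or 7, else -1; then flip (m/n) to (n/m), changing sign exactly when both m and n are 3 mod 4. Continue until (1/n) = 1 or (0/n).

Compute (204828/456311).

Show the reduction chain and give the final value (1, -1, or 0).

-1

204828 = 2^2·51207; (2/456311) = +1 since 456311 mod 8 = 7, so (204828/456311) = (+1)^2·(51207/456311); sign now +1
reciprocity: (51207/456311) = -1·(456311/51207) since 51207 mod 4 = 3, 456311 mod 4 = 3; sign now -1
(456311/51207) = (46655/51207)   [reduce mod 51207]
reciprocity: (46655/51207) = -1·(51207/46655) since 46655 mod 4 = 3, 51207 mod 4 = 3; sign now +1
(51207/46655) = (4552/46655)   [reduce mod 46655]
4552 = 2^3·569; (2/46655) = +1 since 46655 mod 8 = 7, so (4552/46655) = (+1)^3·(569/46655); sign now +1
reciprocity: (569/46655) = +1·(46655/569) since 569 mod 4 = 1, 46655 mod 4 = 3; sign now +1
(46655/569) = (566/569)   [reduce mod 569]
566 = 2^1·283; (2/569) = +1 since 569 mod 8 = 1, so (566/569) = (+1)^1·(283/569); sign now +1
reciprocity: (283/569) = +1·(569/283) since 283 mod 4 = 3, 569 mod 4 = 1; sign now +1
(569/283) = (3/283)   [reduce mod 283]
reciprocity: (3/283) = -1·(283/3) since 3 mod 4 = 3, 283 mod 4 = 3; sign now -1
(283/3) = (1/3)   [reduce mod 3]
(1/3) = 1; final value = sign = -1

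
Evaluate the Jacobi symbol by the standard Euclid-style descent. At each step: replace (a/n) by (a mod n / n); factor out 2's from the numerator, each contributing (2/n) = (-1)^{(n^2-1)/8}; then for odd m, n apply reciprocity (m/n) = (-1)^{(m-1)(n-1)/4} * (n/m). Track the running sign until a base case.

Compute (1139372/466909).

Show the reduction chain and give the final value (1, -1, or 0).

1

(1139372/466909): 1139372 mod 466909 = 205554, so (1139372/466909) = (205554/466909)
factor out 2^1: 205554 = 2^1·102777; with 466909 mod 8 = 5, (2/466909) = -1; sign now -1; continue with (102777/466909)
flip (102777/466909) -> (466909/102777): both odd, 102777 mod 4 = 1, 466909 mod 4 = 1, so the flip contributes +1; sign now -1
(466909/102777): 466909 mod 102777 = 55801, so (466909/102777) = (55801/102777)
flip (55801/102777) -> (102777/55801): both odd, 55801 mod 4 = 1, 102777 mod 4 = 1, so the flip contributes +1; sign now -1
(102777/55801): 102777 mod 55801 = 46976, so (102777/55801) = (46976/55801)
factor out 2^7: 46976 = 2^7·367; with 55801 mod 8 = 1, (2/55801) = +1; sign now -1; continue with (367/55801)
flip (367/55801) -> (55801/367): both odd, 367 mod 4 = 3, 55801 mod 4 = 1, so the flip contributes +1; sign now -1
(55801/367): 55801 mod 367 = 17, so (55801/367) = (17/367)
flip (17/367) -> (367/17): both odd, 17 mod 4 = 1, 367 mod 4 = 3, so the flip contributes +1; sign now -1
(367/17): 367 mod 17 = 10, so (367/17) = (10/17)
factor out 2^1: 10 = 2^1·5; with 17 mod 8 = 1, (2/17) = +1; sign now -1; continue with (5/17)
flip (5/17) -> (17/5): both odd, 5 mod 4 = 1, 17 mod 4 = 1, so the flip contributes +1; sign now -1
(17/5): 17 mod 5 = 2, so (17/5) = (2/5)
factor out 2^1: 2 = 2^1·1; with 5 mod 8 = 5, (2/5) = -1; sign now +1; continue with (1/5)
reached (1/5) = 1, so the symbol is +1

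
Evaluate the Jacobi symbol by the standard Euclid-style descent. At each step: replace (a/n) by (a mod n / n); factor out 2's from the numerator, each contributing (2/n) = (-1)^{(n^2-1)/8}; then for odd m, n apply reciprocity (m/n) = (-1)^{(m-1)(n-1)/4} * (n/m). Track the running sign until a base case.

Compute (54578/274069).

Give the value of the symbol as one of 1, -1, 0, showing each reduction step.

54578 = 2^1·27289; (2/274069) = -1 since 274069 mod 8 = 5, so (54578/274069) = (-1)^1·(27289/274069); sign now -1
reciprocity: (27289/274069) = +1·(274069/27289) since 27289 mod 4 = 1, 274069 mod 4 = 1; sign now -1
(274069/27289) = (1179/27289)   [reduce mod 27289]
reciprocity: (1179/27289) = +1·(27289/1179) since 1179 mod 4 = 3, 27289 mod 4 = 1; sign now -1
(27289/1179) = (172/1179)   [reduce mod 1179]
172 = 2^2·43; (2/1179) = -1 since 1179 mod 8 = 3, so (172/1179) = (-1)^2·(43/1179); sign now -1
reciprocity: (43/1179) = -1·(1179/43) since 43 mod 4 = 3, 1179 mod 4 = 3; sign now +1
(1179/43) = (18/43)   [reduce mod 43]
18 = 2^1·9; (2/43) = -1 since 43 mod 8 = 3, so (18/43) = (-1)^1·(9/43); sign now -1
reciprocity: (9/43) = +1·(43/9) since 9 mod 4 = 1, 43 mod 4 = 3; sign now -1
(43/9) = (7/9)   [reduce mod 9]
reciprocity: (7/9) = +1·(9/7) since 7 mod 4 = 3, 9 mod 4 = 1; sign now -1
(9/7) = (2/7)   [reduce mod 7]
2 = 2^1·1; (2/7) = +1 since 7 mod 8 = 7, so (2/7) = (+1)^1·(1/7); sign now -1
(1/7) = 1; final value = sign = -1

-1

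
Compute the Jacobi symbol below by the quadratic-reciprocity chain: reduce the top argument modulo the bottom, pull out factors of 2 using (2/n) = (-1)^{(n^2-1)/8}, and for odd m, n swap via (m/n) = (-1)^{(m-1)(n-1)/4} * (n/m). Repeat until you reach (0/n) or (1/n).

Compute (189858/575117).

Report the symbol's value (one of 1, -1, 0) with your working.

189858 = 2^1·94929; (2/575117) = -1 since 575117 mod 8 = 5, so (189858/575117) = (-1)^1·(94929/575117); sign now -1
reciprocity: (94929/575117) = +1·(575117/94929) since 94929 mod 4 = 1, 575117 mod 4 = 1; sign now -1
(575117/94929) = (5543/94929)   [reduce mod 94929]
reciprocity: (5543/94929) = +1·(94929/5543) since 5543 mod 4 = 3, 94929 mod 4 = 1; sign now -1
(94929/5543) = (698/5543)   [reduce mod 5543]
698 = 2^1·349; (2/5543) = +1 since 5543 mod 8 = 7, so (698/5543) = (+1)^1·(349/5543); sign now -1
reciprocity: (349/5543) = +1·(5543/349) since 349 mod 4 = 1, 5543 mod 4 = 3; sign now -1
(5543/349) = (308/349)   [reduce mod 349]
308 = 2^2·77; (2/349) = -1 since 349 mod 8 = 5, so (308/349) = (-1)^2·(77/349); sign now -1
reciprocity: (77/349) = +1·(349/77) since 77 mod 4 = 1, 349 mod 4 = 1; sign now -1
(349/77) = (41/77)   [reduce mod 77]
reciprocity: (41/77) = +1·(77/41) since 41 mod 4 = 1, 77 mod 4 = 1; sign now -1
(77/41) = (36/41)   [reduce mod 41]
36 = 2^2·9; (2/41) = +1 since 41 mod 8 = 1, so (36/41) = (+1)^2·(9/41); sign now -1
reciprocity: (9/41) = +1·(41/9) since 9 mod 4 = 1, 41 mod 4 = 1; sign now -1
(41/9) = (5/9)   [reduce mod 9]
reciprocity: (5/9) = +1·(9/5) since 5 mod 4 = 1, 9 mod 4 = 1; sign now -1
(9/5) = (4/5)   [reduce mod 5]
4 = 2^2·1; (2/5) = -1 since 5 mod 8 = 5, so (4/5) = (-1)^2·(1/5); sign now -1
(1/5) = 1; final value = sign = -1

-1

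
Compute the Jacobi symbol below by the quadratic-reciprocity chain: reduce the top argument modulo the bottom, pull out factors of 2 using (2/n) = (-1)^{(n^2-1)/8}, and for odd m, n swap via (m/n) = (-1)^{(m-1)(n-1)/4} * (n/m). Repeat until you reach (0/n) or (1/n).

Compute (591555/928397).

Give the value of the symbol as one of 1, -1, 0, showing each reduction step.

flip (591555/928397) -> (928397/591555): both odd, 591555 mod 4 = 3, 928397 mod 4 = 1, so the flip contributes +1; sign now +1
(928397/591555): 928397 mod 591555 = 336842, so (928397/591555) = (336842/591555)
factor out 2^1: 336842 = 2^1·168421; with 591555 mod 8 = 3, (2/591555) = -1; sign now -1; continue with (168421/591555)
flip (168421/591555) -> (591555/168421): both odd, 168421 mod 4 = 1, 591555 mod 4 = 3, so the flip contributes +1; sign now -1
(591555/168421): 591555 mod 168421 = 86292, so (591555/168421) = (86292/168421)
factor out 2^2: 86292 = 2^2·21573; with 168421 mod 8 = 5, (2/168421) = -1; sign now -1; continue with (21573/168421)
flip (21573/168421) -> (168421/21573): both odd, 21573 mod 4 = 1, 168421 mod 4 = 1, so the flip contributes +1; sign now -1
(168421/21573): 168421 mod 21573 = 17410, so (168421/21573) = (17410/21573)
factor out 2^1: 17410 = 2^1·8705; with 21573 mod 8 = 5, (2/21573) = -1; sign now +1; continue with (8705/21573)
flip (8705/21573) -> (21573/8705): both odd, 8705 mod 4 = 1, 21573 mod 4 = 1, so the flip contributes +1; sign now +1
(21573/8705): 21573 mod 8705 = 4163, so (21573/8705) = (4163/8705)
flip (4163/8705) -> (8705/4163): both odd, 4163 mod 4 = 3, 8705 mod 4 = 1, so the flip contributes +1; sign now +1
(8705/4163): 8705 mod 4163 = 379, so (8705/4163) = (379/4163)
flip (379/4163) -> (4163/379): both odd, 379 mod 4 = 3, 4163 mod 4 = 3, so the flip contributes -1; sign now -1
(4163/379): 4163 mod 379 = 373, so (4163/379) = (373/379)
flip (373/379) -> (379/373): both odd, 373 mod 4 = 1, 379 mod 4 = 3, so the flip contributes +1; sign now -1
(379/373): 379 mod 373 = 6, so (379/373) = (6/373)
factor out 2^1: 6 = 2^1·3; with 373 mod 8 = 5, (2/373) = -1; sign now +1; continue with (3/373)
flip (3/373) -> (373/3): both odd, 3 mod 4 = 3, 373 mod 4 = 1, so the flip contributes +1; sign now +1
(373/3): 373 mod 3 = 1, so (373/3) = (1/3)
reached (1/3) = 1, so the symbol is +1

1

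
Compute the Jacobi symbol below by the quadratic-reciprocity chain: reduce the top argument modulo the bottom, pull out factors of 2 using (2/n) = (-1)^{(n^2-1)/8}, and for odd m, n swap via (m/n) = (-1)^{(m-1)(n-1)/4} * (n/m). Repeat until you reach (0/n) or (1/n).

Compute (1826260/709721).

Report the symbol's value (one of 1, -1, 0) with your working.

(1826260/709721) = (406818/709721)   [reduce mod 709721]
406818 = 2^1·203409; (2/709721) = +1 since 709721 mod 8 = 1, so (406818/709721) = (+1)^1·(203409/709721); sign now +1
reciprocity: (203409/709721) = +1·(709721/203409) since 203409 mod 4 = 1, 709721 mod 4 = 1; sign now +1
(709721/203409) = (99494/203409)   [reduce mod 203409]
99494 = 2^1·49747; (2/203409) = +1 since 203409 mod 8 = 1, so (99494/203409) = (+1)^1·(49747/203409); sign now +1
reciprocity: (49747/203409) = +1·(203409/49747) since 49747 mod 4 = 3, 203409 mod 4 = 1; sign now +1
(203409/49747) = (4421/49747)   [reduce mod 49747]
reciprocity: (4421/49747) = +1·(49747/4421) since 4421 mod 4 = 1, 49747 mod 4 = 3; sign now +1
(49747/4421) = (1116/4421)   [reduce mod 4421]
1116 = 2^2·279; (2/4421) = -1 since 4421 mod 8 = 5, so (1116/4421) = (-1)^2·(279/4421); sign now +1
reciprocity: (279/4421) = +1·(4421/279) since 279 mod 4 = 3, 4421 mod 4 = 1; sign now +1
(4421/279) = (236/279)   [reduce mod 279]
236 = 2^2·59; (2/279) = +1 since 279 mod 8 = 7, so (236/279) = (+1)^2·(59/279); sign now +1
reciprocity: (59/279) = -1·(279/59) since 59 mod 4 = 3, 279 mod 4 = 3; sign now -1
(279/59) = (43/59)   [reduce mod 59]
reciprocity: (43/59) = -1·(59/43) since 43 mod 4 = 3, 59 mod 4 = 3; sign now +1
(59/43) = (16/43)   [reduce mod 43]
16 = 2^4·1; (2/43) = -1 since 43 mod 8 = 3, so (16/43) = (-1)^4·(1/43); sign now +1
(1/43) = 1; final value = sign = +1

1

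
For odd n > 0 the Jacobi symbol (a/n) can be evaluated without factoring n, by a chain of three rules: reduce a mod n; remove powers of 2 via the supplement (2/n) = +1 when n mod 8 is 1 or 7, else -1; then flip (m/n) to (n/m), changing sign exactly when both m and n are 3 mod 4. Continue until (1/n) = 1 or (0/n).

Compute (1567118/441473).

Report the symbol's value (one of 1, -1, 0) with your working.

(1567118/441473) = (242699/441473)   [reduce mod 441473]
reciprocity: (242699/441473) = +1·(441473/242699) since 242699 mod 4 = 3, 441473 mod 4 = 1; sign now +1
(441473/242699) = (198774/242699)   [reduce mod 242699]
198774 = 2^1·99387; (2/242699) = -1 since 242699 mod 8 = 3, so (198774/242699) = (-1)^1·(99387/242699); sign now -1
reciprocity: (99387/242699) = -1·(242699/99387) since 99387 mod 4 = 3, 242699 mod 4 = 3; sign now +1
(242699/99387) = (43925/99387)   [reduce mod 99387]
reciprocity: (43925/99387) = +1·(99387/43925) since 43925 mod 4 = 1, 99387 mod 4 = 3; sign now +1
(99387/43925) = (11537/43925)   [reduce mod 43925]
reciprocity: (11537/43925) = +1·(43925/11537) since 11537 mod 4 = 1, 43925 mod 4 = 1; sign now +1
(43925/11537) = (9314/11537)   [reduce mod 11537]
9314 = 2^1·4657; (2/11537) = +1 since 11537 mod 8 = 1, so (9314/11537) = (+1)^1·(4657/11537); sign now +1
reciprocity: (4657/11537) = +1·(11537/4657) since 4657 mod 4 = 1, 11537 mod 4 = 1; sign now +1
(11537/4657) = (2223/4657)   [reduce mod 4657]
reciprocity: (2223/4657) = +1·(4657/2223) since 2223 mod 4 = 3, 4657 mod 4 = 1; sign now +1
(4657/2223) = (211/2223)   [reduce mod 2223]
reciprocity: (211/2223) = -1·(2223/211) since 211 mod 4 = 3, 2223 mod 4 = 3; sign now -1
(2223/211) = (113/211)   [reduce mod 211]
reciprocity: (113/211) = +1·(211/113) since 113 mod 4 = 1, 211 mod 4 = 3; sign now -1
(211/113) = (98/113)   [reduce mod 113]
98 = 2^1·49; (2/113) = +1 since 113 mod 8 = 1, so (98/113) = (+1)^1·(49/113); sign now -1
reciprocity: (49/113) = +1·(113/49) since 49 mod 4 = 1, 113 mod 4 = 1; sign now -1
(113/49) = (15/49)   [reduce mod 49]
reciprocity: (15/49) = +1·(49/15) since 15 mod 4 = 3, 49 mod 4 = 1; sign now -1
(49/15) = (4/15)   [reduce mod 15]
4 = 2^2·1; (2/15) = +1 since 15 mod 8 = 7, so (4/15) = (+1)^2·(1/15); sign now -1
(1/15) = 1; final value = sign = -1

-1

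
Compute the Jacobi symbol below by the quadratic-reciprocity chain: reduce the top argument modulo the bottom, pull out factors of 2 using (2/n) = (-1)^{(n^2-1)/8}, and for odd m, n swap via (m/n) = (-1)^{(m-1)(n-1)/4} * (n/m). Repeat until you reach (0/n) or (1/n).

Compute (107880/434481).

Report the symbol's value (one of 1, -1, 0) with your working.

factor out 2^3: 107880 = 2^3·13485; with 434481 mod 8 = 1, (2/434481) = +1; sign now +1; continue with (13485/434481)
flip (13485/434481) -> (434481/13485): both odd, 13485 mod 4 = 1, 434481 mod 4 = 1, so the flip contributes +1; sign now +1
(434481/13485): 434481 mod 13485 = 2961, so (434481/13485) = (2961/13485)
flip (2961/13485) -> (13485/2961): both odd, 2961 mod 4 = 1, 13485 mod 4 = 1, so the flip contributes +1; sign now +1
(13485/2961): 13485 mod 2961 = 1641, so (13485/2961) = (1641/2961)
flip (1641/2961) -> (2961/1641): both odd, 1641 mod 4 = 1, 2961 mod 4 = 1, so the flip contributes +1; sign now +1
(2961/1641): 2961 mod 1641 = 1320, so (2961/1641) = (1320/1641)
factor out 2^3: 1320 = 2^3·165; with 1641 mod 8 = 1, (2/1641) = +1; sign now +1; continue with (165/1641)
flip (165/1641) -> (1641/165): both odd, 165 mod 4 = 1, 1641 mod 4 = 1, so the flip contributes +1; sign now +1
(1641/165): 1641 mod 165 = 156, so (1641/165) = (156/165)
factor out 2^2: 156 = 2^2·39; with 165 mod 8 = 5, (2/165) = -1; sign now +1; continue with (39/165)
flip (39/165) -> (165/39): both odd, 39 mod 4 = 3, 165 mod 4 = 1, so the flip contributes +1; sign now +1
(165/39): 165 mod 39 = 9, so (165/39) = (9/39)
flip (9/39) -> (39/9): both odd, 9 mod 4 = 1, 39 mod 4 = 3, so the flip contributes +1; sign now +1
(39/9): 39 mod 9 = 3, so (39/9) = (3/9)
flip (3/9) -> (9/3): both odd, 3 mod 4 = 3, 9 mod 4 = 1, so the flip contributes +1; sign now +1
(9/3): 9 mod 3 = 0, so (9/3) = (0/3)
reached (0/3); gcd(a, n) > 1, so (0/3) = 0 and the symbol is 0

0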